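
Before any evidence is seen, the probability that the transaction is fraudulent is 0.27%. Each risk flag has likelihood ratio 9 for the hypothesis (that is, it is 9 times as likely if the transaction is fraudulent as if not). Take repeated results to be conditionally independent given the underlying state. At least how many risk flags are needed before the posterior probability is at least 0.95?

Prior odds = 0.0027/0.9973 = 27/9973.
Likelihood ratio per risk flag = 9.
Target odds: 0.95 ÷ 0.05 = 19.
Need (27/9973) × 9ⁿ ≥ 19, i.e. 9ⁿ ≥ 189487/27.
9⁴ = 6561 falls short of 189487/27 but 9⁵ = 59049 reaches it, so n = 5.

5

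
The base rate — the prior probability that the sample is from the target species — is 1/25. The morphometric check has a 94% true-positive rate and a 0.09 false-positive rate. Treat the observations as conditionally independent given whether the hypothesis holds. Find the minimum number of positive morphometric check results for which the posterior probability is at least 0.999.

Prior odds: 0.04 ÷ 0.96 = 1/24.
Likelihood ratio of a positive result = 0.94/0.09 = 94/9.
Target posterior odds = 0.999/0.001 = 999.
Require (94/9)ⁿ ≥ 999 ÷ (1/24) = 23976.
(94/9)⁴ = 78074896/6561 falls short of 23976 but (94/9)⁵ ≈124287 reaches it, so n = 5.

5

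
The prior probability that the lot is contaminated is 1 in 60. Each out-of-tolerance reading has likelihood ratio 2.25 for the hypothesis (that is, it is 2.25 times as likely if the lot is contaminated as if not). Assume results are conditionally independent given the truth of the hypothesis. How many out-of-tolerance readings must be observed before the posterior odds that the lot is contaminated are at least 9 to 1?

Prior odds = (1/60)/(59/60) = 1/59.
Likelihood ratio per out-of-tolerance reading = 2.25.
Target odds = 9.
Require 2.25ⁿ ≥ 9 ÷ (1/59) = 531.
2.25⁷ = 4782969/16384 falls short of 531 but 2.25⁸ = 43046721/65536 reaches it, so n = 8.

8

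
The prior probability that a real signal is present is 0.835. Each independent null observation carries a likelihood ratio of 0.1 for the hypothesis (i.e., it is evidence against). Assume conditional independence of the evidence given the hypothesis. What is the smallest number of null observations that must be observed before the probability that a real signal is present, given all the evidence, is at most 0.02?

Prior odds = 0.835/0.165 = 167/33.
Likelihood ratio per null observation = 0.1.
Target odds: 0.02 ÷ 0.98 = 1/49.
Require 0.1ⁿ ≤ 1/49 ÷ (167/33) = 33/8183.
0.1² = 0.01 is still above 33/8183 but 0.1³ = 0.001 is at or below it, so n = 3.

3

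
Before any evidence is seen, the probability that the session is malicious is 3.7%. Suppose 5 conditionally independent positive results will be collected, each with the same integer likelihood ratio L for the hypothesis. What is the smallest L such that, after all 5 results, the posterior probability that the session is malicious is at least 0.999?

8

Prior odds = 0.037/0.963 = 37/963.
Target odds = 0.999/0.001 = 999.
Need L⁵ ≥ 999 ÷ (37/963) = 26001.
7⁵ = 16807 < 26001 ≤ 32768 = 8⁵, so L = 8.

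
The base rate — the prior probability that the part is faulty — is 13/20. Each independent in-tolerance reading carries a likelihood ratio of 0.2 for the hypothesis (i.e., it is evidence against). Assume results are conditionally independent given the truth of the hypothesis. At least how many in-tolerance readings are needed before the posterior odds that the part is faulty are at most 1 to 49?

Prior odds: 0.65 ÷ 0.35 = 13/7.
Likelihood ratio per in-tolerance reading = 0.2.
Target odds = 1/49.
Need (13/7) × 0.2ⁿ ≤ 1/49, i.e. 0.2ⁿ ≤ 1/91.
0.2² = 0.04 is still above 1/91 but 0.2³ = 0.008 is at or below it, so n = 3.

3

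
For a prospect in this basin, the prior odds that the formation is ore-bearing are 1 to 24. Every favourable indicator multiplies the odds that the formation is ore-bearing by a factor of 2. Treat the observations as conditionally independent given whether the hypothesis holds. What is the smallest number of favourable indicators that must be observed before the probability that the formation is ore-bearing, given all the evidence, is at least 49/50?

11

Prior odds = 1/24.
Likelihood ratio per favourable indicator = 2.
Target odds: 0.98 ÷ 0.02 = 49.
Require 2ⁿ ≥ 49 ÷ (1/24) = 1176.
2¹⁰ = 1024 falls short of 1176 but 2¹¹ = 2048 reaches it, so n = 11.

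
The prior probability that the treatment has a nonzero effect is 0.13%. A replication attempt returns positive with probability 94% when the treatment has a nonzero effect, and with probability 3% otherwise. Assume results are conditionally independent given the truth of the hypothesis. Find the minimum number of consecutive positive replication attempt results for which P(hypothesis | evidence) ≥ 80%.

Prior odds: 0.0013 ÷ 0.9987 = 13/9987.
Likelihood ratio of a positive result = 0.94/0.03 = 94/3.
Target posterior odds = 0.8/0.2 = 4.
Need (13/9987) × (94/3)ⁿ ≥ 4, i.e. (94/3)ⁿ ≥ 39948/13.
(94/3)² = 8836/9 falls short of 39948/13 but (94/3)³ = 830584/27 reaches it, so n = 3.

3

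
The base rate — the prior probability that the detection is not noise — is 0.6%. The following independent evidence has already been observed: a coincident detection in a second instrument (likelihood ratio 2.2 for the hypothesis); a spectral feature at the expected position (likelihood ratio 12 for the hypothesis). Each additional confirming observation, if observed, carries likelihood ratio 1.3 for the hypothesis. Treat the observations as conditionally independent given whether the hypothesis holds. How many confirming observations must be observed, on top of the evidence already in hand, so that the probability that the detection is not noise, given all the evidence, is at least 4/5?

Prior odds = 0.006/0.994 = 3/497.
Combined Bayes factor of the evidence already in hand = 2.2 × 12 = 26.4.
Odds after that evidence = (3/497) × 26.4 = 396/2485.
Target odds = 0.8/0.2 = 4.
Need 1.3ⁿ ≥ 4 ÷ (396/2485) = 2485/99.
1.3¹² ≈23.2981 falls short of 2485/99 but 1.3¹³ ≈30.2875 reaches it, so n = 13.

13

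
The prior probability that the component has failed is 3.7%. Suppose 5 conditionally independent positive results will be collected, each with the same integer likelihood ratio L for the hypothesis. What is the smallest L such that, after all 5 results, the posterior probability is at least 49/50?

Prior odds = 0.037/0.963 = 37/963.
Target odds = 0.98/0.02 = 49.
Need L⁵ ≥ 49 ÷ (37/963) = 47187/37.
4⁵ = 1024 < 47187/37 ≤ 3125 = 5⁵, so L = 5.

5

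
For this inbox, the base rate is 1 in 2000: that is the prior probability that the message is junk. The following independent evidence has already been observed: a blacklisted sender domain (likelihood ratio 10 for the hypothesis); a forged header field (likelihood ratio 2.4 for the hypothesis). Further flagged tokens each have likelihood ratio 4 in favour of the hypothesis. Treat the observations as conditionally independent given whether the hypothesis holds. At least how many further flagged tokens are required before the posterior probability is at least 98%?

Prior odds = 0.0005/0.9995 = 1/1999.
Combined Bayes factor of the evidence already in hand = 10 × 2.4 = 24.
Odds after that evidence = (1/1999) × 24 = 24/1999.
Target odds = 0.98/0.02 = 49.
Need 4ⁿ ≥ 49 ÷ (24/1999) = 97951/24.
4⁵ = 1024 falls short of 97951/24 but 4⁶ = 4096 reaches it, so n = 6.

6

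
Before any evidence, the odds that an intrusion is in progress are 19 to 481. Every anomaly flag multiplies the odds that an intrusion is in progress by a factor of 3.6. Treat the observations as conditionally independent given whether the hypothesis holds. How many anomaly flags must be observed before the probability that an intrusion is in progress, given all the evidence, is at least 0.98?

6

Prior odds = 19/481.
Likelihood ratio per anomaly flag = 3.6.
Target odds: 0.98 ÷ 0.02 = 49.
Need (19/481) × 3.6ⁿ ≥ 49, i.e. 3.6ⁿ ≥ 23569/19.
3.6⁵ = 604.66176 falls short of 23569/19 but 3.6⁶ = 34012224/15625 reaches it, so n = 6.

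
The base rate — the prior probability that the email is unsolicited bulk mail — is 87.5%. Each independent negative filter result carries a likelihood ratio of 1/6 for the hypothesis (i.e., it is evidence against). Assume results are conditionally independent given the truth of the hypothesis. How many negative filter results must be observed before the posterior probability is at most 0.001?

5

Prior odds: 0.875 ÷ 0.125 = 7.
Likelihood ratio per negative filter result = 1/6.
Target odds: 0.001 ÷ 0.999 = 1/999.
Need 7 × (1/6)ⁿ ≤ 1/999, i.e. (1/6)ⁿ ≤ 1/6993.
(1/6)⁴ = 1/1296 is still above 1/6993 but (1/6)⁵ = 1/7776 is at or below it, so n = 5.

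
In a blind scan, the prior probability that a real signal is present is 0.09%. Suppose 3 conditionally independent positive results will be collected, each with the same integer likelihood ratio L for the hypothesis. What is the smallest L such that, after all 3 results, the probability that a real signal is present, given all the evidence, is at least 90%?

22

Prior odds = 0.0009/0.9991 = 9/9991.
Target odds = 0.9/0.1 = 9.
Need L³ ≥ 9 ÷ (9/9991) = 9991.
21³ = 9261 < 9991 ≤ 10648 = 22³, so L = 22.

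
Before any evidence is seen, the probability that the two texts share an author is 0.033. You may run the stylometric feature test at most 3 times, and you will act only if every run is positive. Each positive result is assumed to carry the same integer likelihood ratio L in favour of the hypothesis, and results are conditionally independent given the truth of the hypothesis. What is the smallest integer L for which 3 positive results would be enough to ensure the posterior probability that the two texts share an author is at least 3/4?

5

Prior odds = 0.033/0.967 = 33/967.
Target odds = 0.75/0.25 = 3.
Need L³ ≥ 3 ÷ (33/967) = 967/11.
4³ = 64 < 967/11 ≤ 125 = 5³, so L = 5.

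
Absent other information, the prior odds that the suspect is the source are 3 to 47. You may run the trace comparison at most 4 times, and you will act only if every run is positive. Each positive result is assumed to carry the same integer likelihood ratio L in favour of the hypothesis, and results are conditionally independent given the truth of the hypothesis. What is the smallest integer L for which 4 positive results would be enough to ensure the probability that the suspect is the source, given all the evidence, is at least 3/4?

3

Prior odds = 3/47.
Target odds = 0.75/0.25 = 3.
Need L⁴ ≥ 3 ÷ (3/47) = 47.
2⁴ = 16 < 47 ≤ 81 = 3⁴, so L = 3.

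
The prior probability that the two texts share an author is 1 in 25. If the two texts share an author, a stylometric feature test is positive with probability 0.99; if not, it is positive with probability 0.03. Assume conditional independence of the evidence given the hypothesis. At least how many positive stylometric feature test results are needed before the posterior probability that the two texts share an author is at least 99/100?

Prior odds = 0.04/0.96 = 1/24.
Likelihood ratio of a positive = 0.99/0.03 = 33.
Target odds: 0.99 ÷ 0.01 = 99.
Need (1/24) × 33ⁿ ≥ 99, i.e. 33ⁿ ≥ 2376.
33² = 1089 falls short of 2376 but 33³ = 35937 reaches it, so n = 3.

3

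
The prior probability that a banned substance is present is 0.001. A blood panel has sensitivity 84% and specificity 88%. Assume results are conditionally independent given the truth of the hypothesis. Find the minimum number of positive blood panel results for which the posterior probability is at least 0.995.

7

Prior odds = 0.001/0.999 = 1/999.
False-positive rate = 1 − 0.88 = 0.12; likelihood ratio of a positive = 0.84/0.12 = 7.
Target posterior odds = 0.995/0.005 = 199.
Require 7ⁿ ≥ 199 ÷ (1/999) = 198801.
7⁶ = 117649 falls short of 198801 but 7⁷ = 823543 reaches it, so n = 7.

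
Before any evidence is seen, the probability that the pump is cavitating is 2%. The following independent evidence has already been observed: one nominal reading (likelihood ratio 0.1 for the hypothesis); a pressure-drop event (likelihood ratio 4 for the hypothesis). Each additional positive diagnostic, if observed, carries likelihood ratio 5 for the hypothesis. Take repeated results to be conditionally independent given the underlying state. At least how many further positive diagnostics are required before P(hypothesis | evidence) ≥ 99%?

6

Prior odds = 0.02/0.98 = 1/49.
Combined Bayes factor of the evidence already in hand = 0.1 × 4 = 0.4.
Odds after that evidence = (1/49) × 0.4 = 2/245.
Target odds = 0.99/0.01 = 99.
Need 5ⁿ ≥ 99 ÷ (2/245) = 12127.5.
5⁵ = 3125 falls short of 12127.5 but 5⁶ = 15625 reaches it, so n = 6.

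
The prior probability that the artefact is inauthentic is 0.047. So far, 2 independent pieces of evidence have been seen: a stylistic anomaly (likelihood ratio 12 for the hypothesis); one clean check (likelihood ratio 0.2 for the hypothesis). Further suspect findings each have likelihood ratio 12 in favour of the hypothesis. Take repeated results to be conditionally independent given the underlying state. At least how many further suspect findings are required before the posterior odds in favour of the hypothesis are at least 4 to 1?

2

Prior odds = 0.047/0.953 = 47/953.
Combined Bayes factor of the evidence already in hand = 12 × 0.2 = 2.4.
Odds after that evidence = (47/953) × 2.4 = 564/4765.
Target odds = 4.
Need 12ⁿ ≥ 4 ÷ (564/4765) = 4765/141.
12¹ = 12 falls short of 4765/141 but 12² = 144 reaches it, so n = 2.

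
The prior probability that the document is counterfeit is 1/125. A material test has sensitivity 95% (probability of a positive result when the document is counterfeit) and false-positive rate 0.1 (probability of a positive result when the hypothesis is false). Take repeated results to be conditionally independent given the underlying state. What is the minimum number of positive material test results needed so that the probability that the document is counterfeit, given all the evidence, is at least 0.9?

4

Prior odds = 0.008/0.992 = 1/124.
Likelihood ratio of a positive result = 0.95/0.1 = 9.5.
Target posterior odds = 0.9/0.1 = 9.
Need (1/124) × 9.5ⁿ ≥ 9, i.e. 9.5ⁿ ≥ 1116.
9.5³ = 857.375 falls short of 1116 but 9.5⁴ = 8145.0625 reaches it, so n = 4.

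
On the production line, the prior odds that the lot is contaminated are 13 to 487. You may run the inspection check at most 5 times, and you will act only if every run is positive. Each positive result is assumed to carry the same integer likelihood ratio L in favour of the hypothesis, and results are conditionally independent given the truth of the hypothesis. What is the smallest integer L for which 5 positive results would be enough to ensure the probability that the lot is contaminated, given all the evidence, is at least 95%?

4

Prior odds = 13/487.
Target odds = 0.95/0.05 = 19.
Need L⁵ ≥ 19 ÷ (13/487) = 9253/13.
3⁵ = 243 < 9253/13 ≤ 1024 = 4⁵, so L = 4.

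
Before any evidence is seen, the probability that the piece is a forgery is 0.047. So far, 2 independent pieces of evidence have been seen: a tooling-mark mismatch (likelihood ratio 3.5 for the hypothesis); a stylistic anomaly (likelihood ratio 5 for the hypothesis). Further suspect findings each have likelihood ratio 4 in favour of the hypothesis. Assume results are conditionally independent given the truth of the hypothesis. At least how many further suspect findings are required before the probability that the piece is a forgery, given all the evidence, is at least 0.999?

6

Prior odds = 0.047/0.953 = 47/953.
Combined Bayes factor of the evidence already in hand = 3.5 × 5 = 17.5.
Odds after that evidence = (47/953) × 17.5 = 1645/1906.
Target odds = 0.999/0.001 = 999.
Need 4ⁿ ≥ 999 ÷ (1645/1906) = 1904094/1645.
4⁵ = 1024 falls short of 1904094/1645 but 4⁶ = 4096 reaches it, so n = 6.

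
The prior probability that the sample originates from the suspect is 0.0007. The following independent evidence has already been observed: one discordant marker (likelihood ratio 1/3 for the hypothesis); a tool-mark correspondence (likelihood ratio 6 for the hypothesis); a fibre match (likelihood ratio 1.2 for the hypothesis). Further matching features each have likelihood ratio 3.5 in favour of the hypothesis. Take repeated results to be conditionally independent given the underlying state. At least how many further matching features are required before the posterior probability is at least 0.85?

Prior odds = 0.0007/0.9993 = 7/9993.
Combined Bayes factor of the evidence already in hand = (1/3) × 6 × 1.2 = 2.4.
Odds after that evidence = (7/9993) × 2.4 = 28/16655.
Target odds = 0.85/0.15 = 17/3.
Need 3.5ⁿ ≥ 17/3 ÷ (28/16655) = 283135/84.
3.5⁶ = 1838.265625 falls short of 283135/84 but 3.5⁷ = 823543/128 reaches it, so n = 7.

7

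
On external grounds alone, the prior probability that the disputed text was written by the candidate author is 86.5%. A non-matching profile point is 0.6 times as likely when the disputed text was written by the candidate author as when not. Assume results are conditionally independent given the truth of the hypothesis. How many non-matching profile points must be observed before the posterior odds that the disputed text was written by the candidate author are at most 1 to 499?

16

Prior odds: 0.865 ÷ 0.135 = 173/27.
Likelihood ratio per non-matching profile point = 0.6.
Target odds = 1/499.
Require 0.6ⁿ ≤ 1/499 ÷ (173/27) = 27/86327.
0.6¹⁵ ≈0.000470185 is still above 27/86327 but 0.6¹⁶ ≈0.000282111 is at or below it, so n = 16.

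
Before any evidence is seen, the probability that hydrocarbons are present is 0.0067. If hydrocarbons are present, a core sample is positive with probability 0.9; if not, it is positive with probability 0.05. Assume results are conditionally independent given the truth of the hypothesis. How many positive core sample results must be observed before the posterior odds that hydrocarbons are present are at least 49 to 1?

Prior odds: 0.0067 ÷ 0.9933 = 67/9933.
Likelihood ratio of a positive = 0.9/0.05 = 18.
Target odds = 49.
Require 18ⁿ ≥ 49 ÷ (67/9933) = 486717/67.
18³ = 5832 falls short of 486717/67 but 18⁴ = 104976 reaches it, so n = 4.

4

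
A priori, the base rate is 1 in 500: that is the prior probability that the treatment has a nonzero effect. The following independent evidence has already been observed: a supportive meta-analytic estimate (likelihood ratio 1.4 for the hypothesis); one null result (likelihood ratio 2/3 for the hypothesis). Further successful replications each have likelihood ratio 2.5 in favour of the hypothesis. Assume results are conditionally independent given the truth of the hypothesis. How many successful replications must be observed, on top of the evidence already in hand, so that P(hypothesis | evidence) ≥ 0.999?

Prior odds = 0.002/0.998 = 1/499.
Combined Bayes factor of the evidence already in hand = 1.4 × (2/3) = 14/15.
Odds after that evidence = (1/499) × 14/15 = 14/7485.
Target odds = 0.999/0.001 = 999.
Need 2.5ⁿ ≥ 999 ÷ (14/7485) = 7477515/14.
2.5¹⁴ ≈372529 falls short of 7477515/14 but 2.5¹⁵ ≈931323 reaches it, so n = 15.

15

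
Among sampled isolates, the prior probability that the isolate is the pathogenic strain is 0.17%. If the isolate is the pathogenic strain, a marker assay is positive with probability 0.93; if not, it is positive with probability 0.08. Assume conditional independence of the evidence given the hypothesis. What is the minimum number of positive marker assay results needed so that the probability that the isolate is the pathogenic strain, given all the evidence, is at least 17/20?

4

Prior odds: 0.0017 ÷ 0.9983 = 17/9983.
Likelihood ratio of a positive = 0.93/0.08 = 11.625.
Target odds: 0.85 ÷ 0.15 = 17/3.
Require 11.625ⁿ ≥ 17/3 ÷ (17/9983) = 9983/3.
11.625³ = 804357/512 falls short of 9983/3 but 11.625⁴ = 74805201/4096 reaches it, so n = 4.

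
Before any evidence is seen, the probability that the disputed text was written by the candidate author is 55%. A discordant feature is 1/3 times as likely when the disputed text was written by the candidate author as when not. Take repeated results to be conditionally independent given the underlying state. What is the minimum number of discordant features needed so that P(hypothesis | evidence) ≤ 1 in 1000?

Prior odds: 0.55 ÷ 0.45 = 11/9.
Likelihood ratio per discordant feature = 1/3.
Target odds: 0.001 ÷ 0.999 = 1/999.
Need (11/9) × (1/3)ⁿ ≤ 1/999, i.e. (1/3)ⁿ ≤ 1/1221.
(1/3)⁶ = 1/729 is still above 1/1221 but (1/3)⁷ = 1/2187 is at or below it, so n = 7.

7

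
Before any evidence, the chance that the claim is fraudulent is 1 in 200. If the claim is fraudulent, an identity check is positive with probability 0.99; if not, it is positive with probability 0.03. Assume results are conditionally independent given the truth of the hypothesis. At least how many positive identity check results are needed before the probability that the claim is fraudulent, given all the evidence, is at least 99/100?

3

Prior odds = 0.005/0.995 = 1/199.
Likelihood ratio of a positive = 0.99/0.03 = 33.
Target odds: 0.99 ÷ 0.01 = 99.
Need (1/199) × 33ⁿ ≥ 99, i.e. 33ⁿ ≥ 19701.
33² = 1089 falls short of 19701 but 33³ = 35937 reaches it, so n = 3.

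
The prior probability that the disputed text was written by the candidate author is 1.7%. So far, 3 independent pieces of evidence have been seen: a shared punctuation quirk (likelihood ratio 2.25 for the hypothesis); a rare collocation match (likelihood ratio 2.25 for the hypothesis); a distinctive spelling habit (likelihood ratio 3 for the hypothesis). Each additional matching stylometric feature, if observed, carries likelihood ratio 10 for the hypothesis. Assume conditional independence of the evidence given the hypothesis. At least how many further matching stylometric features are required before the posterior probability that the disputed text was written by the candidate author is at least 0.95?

Prior odds = 0.017/0.983 = 17/983.
Combined Bayes factor of the evidence already in hand = 2.25 × 2.25 × 3 = 15.1875.
Odds after that evidence = (17/983) × 15.1875 = 4131/15728.
Target odds = 0.95/0.05 = 19.
Need 10ⁿ ≥ 19 ÷ (4131/15728) = 298832/4131.
10¹ = 10 falls short of 298832/4131 but 10² = 100 reaches it, so n = 2.

2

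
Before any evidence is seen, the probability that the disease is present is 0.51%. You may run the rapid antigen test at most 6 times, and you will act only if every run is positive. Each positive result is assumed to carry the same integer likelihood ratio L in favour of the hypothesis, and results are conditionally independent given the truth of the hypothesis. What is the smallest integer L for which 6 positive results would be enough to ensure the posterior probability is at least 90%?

Prior odds = 0.0051/0.9949 = 51/9949.
Target odds = 0.9/0.1 = 9.
Need L⁶ ≥ 9 ÷ (51/9949) = 29847/17.
3⁶ = 729 < 29847/17 ≤ 4096 = 4⁶, so L = 4.

4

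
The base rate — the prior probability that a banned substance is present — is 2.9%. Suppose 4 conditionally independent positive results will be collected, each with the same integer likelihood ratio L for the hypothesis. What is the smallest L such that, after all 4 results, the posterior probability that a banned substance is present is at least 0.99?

8

Prior odds = 0.029/0.971 = 29/971.
Target odds = 0.99/0.01 = 99.
Need L⁴ ≥ 99 ÷ (29/971) = 96129/29.
7⁴ = 2401 < 96129/29 ≤ 4096 = 8⁴, so L = 8.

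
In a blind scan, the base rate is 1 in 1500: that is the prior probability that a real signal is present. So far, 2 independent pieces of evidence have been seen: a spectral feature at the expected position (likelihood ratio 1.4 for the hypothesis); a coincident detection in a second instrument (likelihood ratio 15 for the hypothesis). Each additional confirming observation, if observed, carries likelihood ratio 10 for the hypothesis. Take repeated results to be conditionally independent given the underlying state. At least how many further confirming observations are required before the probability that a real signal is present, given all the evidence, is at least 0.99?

Prior odds = (1/1500)/(1499/1500) = 1/1499.
Combined Bayes factor of the evidence already in hand = 1.4 × 15 = 21.
Odds after that evidence = (1/1499) × 21 = 21/1499.
Target odds = 0.99/0.01 = 99.
Need 10ⁿ ≥ 99 ÷ (21/1499) = 49467/7.
10³ = 1000 falls short of 49467/7 but 10⁴ = 10000 reaches it, so n = 4.

4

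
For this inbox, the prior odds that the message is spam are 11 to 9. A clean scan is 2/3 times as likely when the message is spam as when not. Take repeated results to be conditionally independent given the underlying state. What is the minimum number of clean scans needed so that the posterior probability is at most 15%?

Prior odds = 11/9.
Likelihood ratio per clean scan = 2/3.
Target posterior odds = 0.15/0.85 = 3/17.
Need (11/9) × (2/3)ⁿ ≤ 3/17, i.e. (2/3)ⁿ ≤ 27/187.
(2/3)⁴ = 16/81 is still above 27/187 but (2/3)⁵ = 32/243 is at or below it, so n = 5.

5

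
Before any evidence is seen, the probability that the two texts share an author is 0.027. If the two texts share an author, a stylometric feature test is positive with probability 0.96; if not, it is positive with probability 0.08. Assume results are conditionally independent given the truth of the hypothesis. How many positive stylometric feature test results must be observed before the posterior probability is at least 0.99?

Prior odds = 0.027/0.973 = 27/973.
Likelihood ratio of a positive = 0.96/0.08 = 12.
Target posterior odds = 0.99/0.01 = 99.
Require 12ⁿ ≥ 99 ÷ (27/973) = 10703/3.
12³ = 1728 falls short of 10703/3 but 12⁴ = 20736 reaches it, so n = 4.

4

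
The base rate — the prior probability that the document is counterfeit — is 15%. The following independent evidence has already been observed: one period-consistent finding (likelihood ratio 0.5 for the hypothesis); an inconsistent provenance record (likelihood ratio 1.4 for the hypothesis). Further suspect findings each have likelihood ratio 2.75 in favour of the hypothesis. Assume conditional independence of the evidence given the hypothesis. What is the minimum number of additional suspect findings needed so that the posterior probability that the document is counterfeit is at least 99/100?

7

Prior odds = 0.15/0.85 = 3/17.
Combined Bayes factor of the evidence already in hand = 0.5 × 1.4 = 0.7.
Odds after that evidence = (3/17) × 0.7 = 21/170.
Target odds = 0.99/0.01 = 99.
Need 2.75ⁿ ≥ 99 ÷ (21/170) = 5610/7.
2.75⁶ = 1771561/4096 falls short of 5610/7 but 2.75⁷ = 19487171/16384 reaches it, so n = 7.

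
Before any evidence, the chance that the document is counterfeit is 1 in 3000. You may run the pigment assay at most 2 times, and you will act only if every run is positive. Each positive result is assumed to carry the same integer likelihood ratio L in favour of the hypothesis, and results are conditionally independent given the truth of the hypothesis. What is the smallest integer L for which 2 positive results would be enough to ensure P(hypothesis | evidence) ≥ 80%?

110

Prior odds = (1/3000)/(2999/3000) = 1/2999.
Target odds = 0.8/0.2 = 4.
Need L² ≥ 4 ÷ (1/2999) = 11996.
109² = 11881 < 11996 ≤ 12100 = 110², so L = 110.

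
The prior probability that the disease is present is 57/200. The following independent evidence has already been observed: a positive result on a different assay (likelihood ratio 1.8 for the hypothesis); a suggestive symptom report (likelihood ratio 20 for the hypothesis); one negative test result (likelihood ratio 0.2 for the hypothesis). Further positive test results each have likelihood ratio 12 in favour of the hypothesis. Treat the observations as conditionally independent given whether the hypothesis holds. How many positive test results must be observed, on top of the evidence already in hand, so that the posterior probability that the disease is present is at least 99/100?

Prior odds = 0.285/0.715 = 57/143.
Combined Bayes factor of the evidence already in hand = 1.8 × 20 × 0.2 = 7.2.
Odds after that evidence = (57/143) × 7.2 = 2052/715.
Target odds = 0.99/0.01 = 99.
Need 12ⁿ ≥ 99 ÷ (2052/715) = 7865/228.
12¹ = 12 falls short of 7865/228 but 12² = 144 reaches it, so n = 2.

2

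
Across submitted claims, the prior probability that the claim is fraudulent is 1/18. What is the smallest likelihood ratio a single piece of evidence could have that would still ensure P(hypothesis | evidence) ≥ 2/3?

Prior odds = (1/18)/(17/18) = 1/17.
Target odds = (2/3)/(1/3) = 2.
Required Bayes factor = 2 ÷ (1/17) = 34.

34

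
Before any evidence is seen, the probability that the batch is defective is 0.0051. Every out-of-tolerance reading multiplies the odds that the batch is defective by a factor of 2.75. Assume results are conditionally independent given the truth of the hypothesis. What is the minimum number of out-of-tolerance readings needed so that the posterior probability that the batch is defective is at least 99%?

Prior odds = 0.0051/0.9949 = 51/9949.
Likelihood ratio per out-of-tolerance reading = 2.75.
Target odds: 0.99 ÷ 0.01 = 99.
Require 2.75ⁿ ≥ 99 ÷ (51/9949) = 328317/17.
2.75⁹ ≈8994.86 falls short of 328317/17 but 2.75¹⁰ ≈24735.9 reaches it, so n = 10.

10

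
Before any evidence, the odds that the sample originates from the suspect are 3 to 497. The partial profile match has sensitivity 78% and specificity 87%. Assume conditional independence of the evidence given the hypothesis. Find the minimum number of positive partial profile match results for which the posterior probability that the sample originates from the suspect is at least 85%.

4

Prior odds = 3/497.
False-positive rate = 1 − 0.87 = 0.13; likelihood ratio of a positive = 0.78/0.13 = 6.
Target posterior odds = 0.85/0.15 = 17/3.
Require 6ⁿ ≥ 17/3 ÷ (3/497) = 8449/9.
6³ = 216 falls short of 8449/9 but 6⁴ = 1296 reaches it, so n = 4.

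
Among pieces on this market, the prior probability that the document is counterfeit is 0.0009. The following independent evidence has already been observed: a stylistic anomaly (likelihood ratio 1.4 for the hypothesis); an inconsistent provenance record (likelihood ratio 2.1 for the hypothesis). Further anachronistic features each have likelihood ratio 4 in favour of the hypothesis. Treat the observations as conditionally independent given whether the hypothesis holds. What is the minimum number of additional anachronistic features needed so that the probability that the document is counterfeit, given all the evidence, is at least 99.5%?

9

Prior odds = 0.0009/0.9991 = 9/9991.
Combined Bayes factor of the evidence already in hand = 1.4 × 2.1 = 2.94.
Odds after that evidence = (9/9991) × 2.94 = 1323/499550.
Target odds = 0.995/0.005 = 199.
Need 4ⁿ ≥ 199 ÷ (1323/499550) = 99410450/1323.
4⁸ = 65536 falls short of 99410450/1323 but 4⁹ = 262144 reaches it, so n = 9.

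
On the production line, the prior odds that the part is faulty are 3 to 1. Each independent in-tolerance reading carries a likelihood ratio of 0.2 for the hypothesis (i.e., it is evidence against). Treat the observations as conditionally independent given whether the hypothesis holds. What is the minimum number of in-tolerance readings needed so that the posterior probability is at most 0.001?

Prior odds = 3.
Likelihood ratio per in-tolerance reading = 0.2.
Target odds: 0.001 ÷ 0.999 = 1/999.
Require 0.2ⁿ ≤ 1/999 ÷ 3 = 1/2997.
0.2⁴ = 0.0016 is still above 1/2997 but 0.2⁵ = 0.00032 is at or below it, so n = 5.

5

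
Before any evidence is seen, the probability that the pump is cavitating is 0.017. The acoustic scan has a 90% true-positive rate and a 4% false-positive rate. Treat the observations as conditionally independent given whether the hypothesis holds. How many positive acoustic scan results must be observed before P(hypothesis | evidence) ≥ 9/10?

Prior odds: 0.017 ÷ 0.983 = 17/983.
Likelihood ratio of a positive result = 0.9/0.04 = 22.5.
Target posterior odds = 0.9/0.1 = 9.
Need (17/983) × 22.5ⁿ ≥ 9, i.e. 22.5ⁿ ≥ 8847/17.
22.5² = 506.25 falls short of 8847/17 but 22.5³ = 11390.625 reaches it, so n = 3.

3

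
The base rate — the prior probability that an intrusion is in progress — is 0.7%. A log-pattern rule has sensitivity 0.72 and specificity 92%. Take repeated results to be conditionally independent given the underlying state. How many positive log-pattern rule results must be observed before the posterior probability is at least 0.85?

4

Prior odds = 0.007/0.993 = 7/993.
False-positive rate = 1 − 0.92 = 0.08; likelihood ratio of a positive = 0.72/0.08 = 9.
Target odds: 0.85 ÷ 0.15 = 17/3.
Require 9ⁿ ≥ 17/3 ÷ (7/993) = 5627/7.
9³ = 729 falls short of 5627/7 but 9⁴ = 6561 reaches it, so n = 4.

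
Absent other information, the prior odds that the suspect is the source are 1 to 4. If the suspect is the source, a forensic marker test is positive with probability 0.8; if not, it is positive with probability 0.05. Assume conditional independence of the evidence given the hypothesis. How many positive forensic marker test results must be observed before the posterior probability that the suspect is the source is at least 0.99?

3

Prior odds = 0.25.
Likelihood ratio of a positive = 0.8/0.05 = 16.
Target posterior odds = 0.99/0.01 = 99.
Require 16ⁿ ≥ 99 ÷ 0.25 = 396.
16² = 256 falls short of 396 but 16³ = 4096 reaches it, so n = 3.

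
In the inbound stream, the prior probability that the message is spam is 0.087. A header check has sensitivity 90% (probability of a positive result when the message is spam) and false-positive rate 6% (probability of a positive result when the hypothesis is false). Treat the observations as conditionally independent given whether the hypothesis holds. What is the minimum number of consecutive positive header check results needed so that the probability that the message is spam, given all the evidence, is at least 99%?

3

Prior odds = 0.087/0.913 = 87/913.
Likelihood ratio of a positive result = 0.9/0.06 = 15.
Target posterior odds = 0.99/0.01 = 99.
Require 15ⁿ ≥ 99 ÷ (87/913) = 30129/29.
15² = 225 falls short of 30129/29 but 15³ = 3375 reaches it, so n = 3.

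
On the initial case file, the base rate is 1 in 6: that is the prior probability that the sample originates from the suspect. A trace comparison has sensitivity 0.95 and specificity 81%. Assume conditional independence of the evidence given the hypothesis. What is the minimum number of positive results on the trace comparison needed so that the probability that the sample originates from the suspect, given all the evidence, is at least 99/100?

4

Prior odds: (1/6) ÷ (5/6) = 0.2.
False-positive rate = 1 − 0.81 = 0.19; likelihood ratio of a positive = 0.95/0.19 = 5.
Target posterior odds = 0.99/0.01 = 99.
Require 5ⁿ ≥ 99 ÷ 0.2 = 495.
5³ = 125 falls short of 495 but 5⁴ = 625 reaches it, so n = 4.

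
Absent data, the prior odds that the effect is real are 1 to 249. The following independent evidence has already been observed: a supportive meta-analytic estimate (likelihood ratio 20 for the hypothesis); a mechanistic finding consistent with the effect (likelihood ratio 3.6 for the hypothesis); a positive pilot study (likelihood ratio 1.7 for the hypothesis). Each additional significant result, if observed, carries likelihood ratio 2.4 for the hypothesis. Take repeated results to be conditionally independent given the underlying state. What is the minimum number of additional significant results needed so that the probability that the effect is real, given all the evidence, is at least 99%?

7

Prior odds = 1/249.
Combined Bayes factor of the evidence already in hand = 20 × 3.6 × 1.7 = 122.4.
Odds after that evidence = (1/249) × 122.4 = 204/415.
Target odds = 0.99/0.01 = 99.
Need 2.4ⁿ ≥ 99 ÷ (204/415) = 13695/68.
2.4⁶ = 2985984/15625 falls short of 13695/68 but 2.4⁷ = 35831808/78125 reaches it, so n = 7.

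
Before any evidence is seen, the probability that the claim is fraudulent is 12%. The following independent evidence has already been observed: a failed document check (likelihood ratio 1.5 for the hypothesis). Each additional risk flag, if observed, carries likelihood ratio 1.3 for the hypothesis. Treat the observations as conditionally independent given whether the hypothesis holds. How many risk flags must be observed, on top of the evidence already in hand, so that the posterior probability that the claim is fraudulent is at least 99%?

24

Prior odds = 0.12/0.88 = 3/22.
Bayes factor of the evidence already in hand = 1.5.
Odds after that evidence = (3/22) × 1.5 = 9/44.
Target odds = 0.99/0.01 = 99.
Need 1.3ⁿ ≥ 99 ÷ (9/44) = 484.
1.3²³ ≈417.539 falls short of 484 but 1.3²⁴ ≈542.801 reaches it, so n = 24.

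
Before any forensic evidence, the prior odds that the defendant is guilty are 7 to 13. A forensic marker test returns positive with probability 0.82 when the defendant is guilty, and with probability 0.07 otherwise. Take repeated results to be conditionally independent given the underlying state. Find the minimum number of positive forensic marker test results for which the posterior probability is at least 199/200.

Prior odds = 7/13.
Likelihood ratio of a positive result = 0.82/0.07 = 82/7.
Target odds: 0.995 ÷ 0.005 = 199.
Require (82/7)ⁿ ≥ 199 ÷ (7/13) = 2587/7.
(82/7)² = 6724/49 falls short of 2587/7 but (82/7)³ = 551368/343 reaches it, so n = 3.

3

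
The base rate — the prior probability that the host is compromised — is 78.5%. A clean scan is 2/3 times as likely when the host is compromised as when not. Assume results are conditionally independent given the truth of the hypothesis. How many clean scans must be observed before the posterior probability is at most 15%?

Prior odds: 0.785 ÷ 0.215 = 157/43.
Likelihood ratio per clean scan = 2/3.
Target posterior odds = 0.15/0.85 = 3/17.
Need (157/43) × (2/3)ⁿ ≤ 3/17, i.e. (2/3)ⁿ ≤ 129/2669.
(2/3)⁷ = 128/2187 is still above 129/2669 but (2/3)⁸ = 256/6561 is at or below it, so n = 8.

8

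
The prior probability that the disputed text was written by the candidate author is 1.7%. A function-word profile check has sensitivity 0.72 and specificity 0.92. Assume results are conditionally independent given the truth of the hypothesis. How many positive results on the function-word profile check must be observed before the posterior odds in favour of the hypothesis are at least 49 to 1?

4

Prior odds: 0.017 ÷ 0.983 = 17/983.
False-positive rate = 1 − 0.92 = 0.08; likelihood ratio of a positive = 0.72/0.08 = 9.
Target odds = 49.
Require 9ⁿ ≥ 49 ÷ (17/983) = 48167/17.
9³ = 729 falls short of 48167/17 but 9⁴ = 6561 reaches it, so n = 4.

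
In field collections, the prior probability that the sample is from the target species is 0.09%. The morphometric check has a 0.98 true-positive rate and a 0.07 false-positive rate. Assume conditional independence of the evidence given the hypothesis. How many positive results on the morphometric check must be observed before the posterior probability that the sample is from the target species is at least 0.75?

Prior odds = 0.0009/0.9991 = 9/9991.
Likelihood ratio of a positive result = 0.98/0.07 = 14.
Target posterior odds = 0.75/0.25 = 3.
Need (9/9991) × 14ⁿ ≥ 3, i.e. 14ⁿ ≥ 9991/3.
14³ = 2744 falls short of 9991/3 but 14⁴ = 38416 reaches it, so n = 4.

4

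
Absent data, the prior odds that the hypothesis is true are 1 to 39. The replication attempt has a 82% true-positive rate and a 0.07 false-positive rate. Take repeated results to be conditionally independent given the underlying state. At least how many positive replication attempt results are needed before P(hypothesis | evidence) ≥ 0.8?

Prior odds = 1/39.
Likelihood ratio of a positive result = 0.82/0.07 = 82/7.
Target odds: 0.8 ÷ 0.2 = 4.
Require (82/7)ⁿ ≥ 4 ÷ (1/39) = 156.
(82/7)² = 6724/49 falls short of 156 but (82/7)³ = 551368/343 reaches it, so n = 3.

3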